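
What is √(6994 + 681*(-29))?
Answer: I*√12755 ≈ 112.94*I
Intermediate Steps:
√(6994 + 681*(-29)) = √(6994 - 19749) = √(-12755) = I*√12755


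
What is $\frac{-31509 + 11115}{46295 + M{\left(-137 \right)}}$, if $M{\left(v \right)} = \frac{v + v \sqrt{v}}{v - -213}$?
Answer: $- \frac{2726570813076}{6189158919721} - \frac{106171164 i \sqrt{137}}{6189158919721} \approx -0.44054 - 0.00020079 i$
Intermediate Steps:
$M{\left(v \right)} = \frac{v + v^{\frac{3}{2}}}{213 + v}$ ($M{\left(v \right)} = \frac{v + v^{\frac{3}{2}}}{v + 213} = \frac{v + v^{\frac{3}{2}}}{213 + v}$)
$\frac{-31509 + 11115}{46295 + M{\left(-137 \right)}} = \frac{-31509 + 11115}{46295 + \frac{-137 + \left(-137\right)^{\frac{3}{2}}}{213 - 137}} = - \frac{20394}{46295 + \frac{-137 - 137 i \sqrt{137}}{76}} = - \frac{20394}{46295 - \left(\frac{137}{76} + \frac{137 i \sqrt{137}}{76}\right)} = - \frac{20394}{\frac{3518283}{76} - \frac{137 i \sqrt{137}}{76}}$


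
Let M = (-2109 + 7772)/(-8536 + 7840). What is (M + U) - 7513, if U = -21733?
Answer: -20360879/696 ≈ -29254.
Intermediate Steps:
M = -5663/696 (M = 5663/(-696) = 5663*(-1/696) = -5663/696 ≈ -8.1365)
(M + U) - 7513 = (-5663/696 - 21733) - 7513 = -15131831/696 - 7513 = -20360879/696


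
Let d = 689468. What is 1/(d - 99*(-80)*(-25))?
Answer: 1/491468 ≈ 2.0347e-6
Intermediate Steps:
1/(d - 99*(-80)*(-25)) = 1/(689468 - 99*(-80)*(-25)) = 1/(689468 + 7920*(-25)) = 1/(689468 - 198000) = 1/491468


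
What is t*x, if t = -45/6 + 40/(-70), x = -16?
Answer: 904/7 ≈ 129.14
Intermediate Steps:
t = -113/14 (t = -45*⅙ + 40*(-1/70) = -15/2 - 4/7 = -113/14 ≈ -8.0714)
t*x = -113/14*(-16) = 904/7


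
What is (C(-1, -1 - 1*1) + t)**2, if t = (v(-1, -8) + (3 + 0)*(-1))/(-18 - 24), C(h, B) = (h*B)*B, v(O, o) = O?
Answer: 6724/441 ≈ 15.247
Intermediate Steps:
C(h, B) = h*B**2 (C(h, B) = (B*h)*B = h*B**2)
t = 2/21 (t = (-1 + (3 + 0)*(-1))/(-18 - 24) = (-1 + 3*(-1))/(-42) = (-1 - 3)*(-1/42) = -4*(-1/42) = 2/21 ≈ 0.095238)
(C(-1, -1 - 1*1) + t)**2 = (-(-1 - 1*1)**2 + 2/21)**2 = (-(-1 - 1)**2 + 2/21)**2 = (-1*(-2)**2 + 2/21)**2 = (-1*4 + 2/21)**2 = (-4 + 2/21)**2 = (-82/21)**2 = 6724/441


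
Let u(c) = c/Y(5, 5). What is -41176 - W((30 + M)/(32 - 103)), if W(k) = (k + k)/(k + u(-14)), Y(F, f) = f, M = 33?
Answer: -7700002/187 ≈ -41177.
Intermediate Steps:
u(c) = c/5
W(k) = 2*k/(-14/5 + k) (W(k) = (k + k)/(k + (1/5)*(-14)) = (2*k)/(k - 14/5) = (2*k)/(-14/5 + k) = 2*k/(-14/5 + k))
-41176 - W((30 + M)/(32 - 103)) = -41176 - 10*(30 + 33)/(32 - 103)/(-14 + 5*((30 + 33)/(32 - 103))) = -41176 - 10*63/(-71)/(-14 + 5*(63/(-71))) = -41176 - 10*63*(-1/71)/(-14 + 5*(63*(-1/71))) = -41176 - 10*(-63)/(71*(-14 + 5*(-63/71))) = -41176 - 10*(-63)/(71*(-14 - 315/71)) = -41176 - 10*(-63)/(71*(-1309/71)) = -41176 - 10*(-63)*(-71)/(71*1309) = -41176 - 1*90/187 = -41176 - 90/187 = -7700002/187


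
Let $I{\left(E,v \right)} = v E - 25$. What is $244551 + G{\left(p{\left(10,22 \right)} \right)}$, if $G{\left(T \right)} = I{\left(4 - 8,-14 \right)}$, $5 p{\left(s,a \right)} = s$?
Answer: $244582$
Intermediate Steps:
$p{\left(s,a \right)} = \frac{s}{5}$
$I{\left(E,v \right)} = -25 + E v$ ($I{\left(E,v \right)} = E v - 25 = -25 + E v$)
$G{\left(T \right)} = 31$ ($G{\left(T \right)} = -25 + \left(4 - 8\right) \left(-14\right) = -25 - -56 = -25 + 56 = 31$)
$244551 + G{\left(p{\left(10,22 \right)} \right)} = 244551 + 31 = 244582$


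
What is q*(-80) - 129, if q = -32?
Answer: 2431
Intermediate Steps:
q*(-80) - 129 = -32*(-80) - 129 = 2560 - 129 = 2431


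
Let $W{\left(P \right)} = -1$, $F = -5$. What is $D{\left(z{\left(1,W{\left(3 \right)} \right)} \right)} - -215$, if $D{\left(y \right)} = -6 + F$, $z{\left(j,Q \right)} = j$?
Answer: $204$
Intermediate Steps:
$D{\left(y \right)} = -11$ ($D{\left(y \right)} = -6 - 5 = -11$)
$D{\left(z{\left(1,W{\left(3 \right)} \right)} \right)} - -215 = -11 - -215 = -11 + 215 = 204$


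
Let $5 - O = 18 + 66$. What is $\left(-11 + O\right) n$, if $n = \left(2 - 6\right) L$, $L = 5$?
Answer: $1800$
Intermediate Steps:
$n = -20$ ($n = \left(2 - 6\right) 5 = \left(-4\right) 5 = -20$)
$O = -79$ ($O = 5 - \left(18 + 66\right) = 5 - 84 = -79$)
$\left(-11 + O\right) n = \left(-11 - 79\right) \left(-20\right) = \left(-90\right) \left(-20\right) = 1800$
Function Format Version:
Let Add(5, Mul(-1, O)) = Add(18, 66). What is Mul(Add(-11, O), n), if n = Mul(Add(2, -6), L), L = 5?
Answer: 1800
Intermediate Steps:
n = -20 (n = Mul(Add(2, -6), 5) = Mul(-4, 5) = -20)
O = -79 (O = Add(5, Mul(-1, Add(18, 66))) = Add(5, Mul(-1, 84)) = Add(5, -84) = -79)
Mul(Add(-11, O), n) = Mul(Add(-11, -79), -20) = Mul(-90, -20) = 1800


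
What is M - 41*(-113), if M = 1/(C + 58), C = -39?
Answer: 88028/19 ≈ 4633.1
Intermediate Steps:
M = 1/19 (M = 1/(-39 + 58) = 1/19 ≈ 0.052632)
M - 41*(-113) = 1/19 - 41*(-113) = 1/19 + 4633 = 88028/19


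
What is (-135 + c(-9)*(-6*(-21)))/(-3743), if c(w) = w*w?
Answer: -10071/3743 ≈ -2.6906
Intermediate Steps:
c(w) = w**2
(-135 + c(-9)*(-6*(-21)))/(-3743) = (-135 + (-9)**2*(-6*(-21)))/(-3743) = (-135 + 81*126)*(-1/3743) = (-135 + 10206)*(-1/3743) = 10071*(-1/3743) = -10071/3743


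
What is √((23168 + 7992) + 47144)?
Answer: 4*√4894 ≈ 279.83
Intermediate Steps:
√((23168 + 7992) + 47144) = √(31160 + 47144) = √78304 = 4*√4894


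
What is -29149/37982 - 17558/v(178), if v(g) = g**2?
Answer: -198805609/150427711 ≈ -1.3216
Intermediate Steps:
-29149/37982 - 17558/v(178) = -29149/37982 - 17558/(178**2) = -29149*1/37982 - 17558/31684 = -29149/37982 - 17558*1/31684 = -29149/37982 - 8779/15842 = -198805609/150427711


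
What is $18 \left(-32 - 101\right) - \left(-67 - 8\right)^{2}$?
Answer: $-8019$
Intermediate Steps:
$18 \left(-32 - 101\right) - \left(-67 - 8\right)^{2} = 18 \left(-133\right) - \left(-75\right)^{2} = -2394 - 5625 = -8019$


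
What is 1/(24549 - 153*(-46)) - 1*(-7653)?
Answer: 241735312/31587 ≈ 7653.0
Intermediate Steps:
1/(24549 - 153*(-46)) - 1*(-7653) = 1/(24549 + 7038) + 7653 = 1/31587 + 7653 = 241735312/31587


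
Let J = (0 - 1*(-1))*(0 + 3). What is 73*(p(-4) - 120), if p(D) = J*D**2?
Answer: -5256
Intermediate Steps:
J = 3 (J = (0 + 1)*3 = 1*3 = 3)
p(D) = 3*D**2
73*(p(-4) - 120) = 73*(3*(-4)**2 - 120) = 73*(3*16 - 120) = 73*(48 - 120) = 73*(-72) = -5256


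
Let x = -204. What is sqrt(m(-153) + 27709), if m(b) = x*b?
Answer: sqrt(58921) ≈ 242.74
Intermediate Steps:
m(b) = -204*b
sqrt(m(-153) + 27709) = sqrt(-204*(-153) + 27709) = sqrt(31212 + 27709) = sqrt(58921)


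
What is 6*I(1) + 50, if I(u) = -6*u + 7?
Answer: 56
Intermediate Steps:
I(u) = 7 - 6*u
6*I(1) + 50 = 6*(7 - 6*1) + 50 = 6*(7 - 6) + 50 = 6*1 + 50 = 6 + 50 = 56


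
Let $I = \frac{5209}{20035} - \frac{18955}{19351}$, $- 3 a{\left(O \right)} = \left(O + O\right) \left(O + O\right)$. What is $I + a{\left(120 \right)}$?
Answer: $- \frac{7444066836066}{387697285} \approx -19201.0$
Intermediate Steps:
$a{\left(O \right)} = - \frac{4 O^{2}}{3}$ ($a{\left(O \right)} = - \frac{\left(O + O\right) \left(O + O\right)}{3} = - \frac{2 O 2 O}{3} = - \frac{4 O^{2}}{3}$)
$I = - \frac{278964066}{387697285}$ ($I = 5209 \cdot \frac{1}{20035} - \frac{18955}{19351} = \frac{5209}{20035} - \frac{18955}{19351} = - \frac{278964066}{387697285} \approx -0.71954$)
$I + a{\left(120 \right)} = - \frac{278964066}{387697285} - \frac{4 \cdot 120^{2}}{3} = - \frac{278964066}{387697285} - 19200 = - \frac{7444066836066}{387697285}$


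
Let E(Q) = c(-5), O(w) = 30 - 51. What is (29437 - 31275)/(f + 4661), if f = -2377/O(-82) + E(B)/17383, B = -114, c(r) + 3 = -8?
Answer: -670949034/1742784583 ≈ -0.38499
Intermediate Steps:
c(r) = -11 (c(r) = -3 - 8 = -11)
O(w) = -21
E(Q) = -11
f = 41319160/365043 (f = -2377/(-21) - 11/17383 = -2377*(-1/21) - 11*1/17383 = 2377/21 - 11/17383 = 41319160/365043 ≈ 113.19)
(29437 - 31275)/(f + 4661) = (29437 - 31275)/(41319160/365043 + 4661) = -1838/1742784583/365043 = -1838*365043/1742784583 = -670949034/1742784583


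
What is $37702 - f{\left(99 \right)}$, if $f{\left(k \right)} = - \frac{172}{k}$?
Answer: $\frac{3732670}{99} \approx 37704.0$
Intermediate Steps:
$37702 - f{\left(99 \right)} = 37702 - - \frac{172}{99} = 37702 + \frac{172}{99} = \frac{3732670}{99}$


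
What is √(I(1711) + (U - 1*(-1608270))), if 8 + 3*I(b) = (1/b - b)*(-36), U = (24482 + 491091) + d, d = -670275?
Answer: 2*√9709764477402/5133 ≈ 1214.1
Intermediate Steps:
U = -154702 (U = (24482 + 491091) - 670275 = 515573 - 670275 = -154702)
I(b) = -8/3 - 12/b + 12*b (I(b) = -8/3 + ((1/b - b)*(-36))/3 = -8/3 + (-36/b + 36*b)/3 = -8/3 + (-12/b + 12*b) = -8/3 - 12/b + 12*b)
√(I(1711) + (U - 1*(-1608270))) = √((-8/3 - 12/1711 + 12*1711) + (-154702 - 1*(-1608270))) = √((-8/3 - 12*1/1711 + 20532) + (-154702 + 1608270)) = √((-8/3 - 12/1711 + 20532) + 1453568) = √(105377032/5133 + 1453568) = √(7566541576/5133) = 2*√9709764477402/5133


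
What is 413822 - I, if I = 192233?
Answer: 221589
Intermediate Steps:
413822 - I = 413822 - 1*192233 = 413822 - 192233 = 221589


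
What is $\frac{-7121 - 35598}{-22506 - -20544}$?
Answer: $\frac{42719}{1962} \approx 21.773$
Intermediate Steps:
$\frac{-7121 - 35598}{-22506 - -20544} = - \frac{42719}{-22506 + 20544} = - \frac{42719}{-1962} = \left(-42719\right) \left(- \frac{1}{1962}\right) = \frac{42719}{1962}$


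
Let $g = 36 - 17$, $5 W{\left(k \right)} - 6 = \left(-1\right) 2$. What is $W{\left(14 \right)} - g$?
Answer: $- \frac{91}{5} \approx -18.2$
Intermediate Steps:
$W{\left(k \right)} = \frac{4}{5}$ ($W{\left(k \right)} = \frac{6}{5} + \frac{\left(-1\right) 2}{5} = \frac{6}{5} + \frac{1}{5} \left(-2\right) = \frac{6}{5} - \frac{2}{5} = \frac{4}{5}$)
$g = 19$ ($g = 36 - 17 = 19$)
$W{\left(14 \right)} - g = \frac{4}{5} - 19 = - \frac{91}{5}$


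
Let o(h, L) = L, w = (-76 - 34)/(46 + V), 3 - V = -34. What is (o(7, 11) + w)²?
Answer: 644809/6889 ≈ 93.600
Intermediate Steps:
V = 37 (V = 3 - 1*(-34) = 3 + 34 = 37)
w = -110/83 (w = (-76 - 34)/(46 + 37) = -110/83 ≈ -1.3253)
(o(7, 11) + w)² = (11 - 110/83)² = (803/83)² = 644809/6889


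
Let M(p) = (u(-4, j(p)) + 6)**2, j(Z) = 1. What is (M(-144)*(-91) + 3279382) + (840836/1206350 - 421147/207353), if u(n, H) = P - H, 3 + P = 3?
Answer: 409868083359864754/125070145775 ≈ 3.2771e+6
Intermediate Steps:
P = 0 (P = -3 + 3 = 0)
u(n, H) = -H (u(n, H) = 0 - H = -H)
M(p) = 25 (M(p) = (-1*1 + 6)**2 = (-1 + 6)**2 = 5**2 = 25)
(M(-144)*(-91) + 3279382) + (840836/1206350 - 421147/207353) = (25*(-91) + 3279382) + (840836/1206350 - 421147/207353) = (-2275 + 3279382) + (840836*(1/1206350) - 421147*1/207353) = 3277107 + (420418/603175 - 421147/207353) = 3277107 - 166850408171/125070145775 = 409868083359864754/125070145775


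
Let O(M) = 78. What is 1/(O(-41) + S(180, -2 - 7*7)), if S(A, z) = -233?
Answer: -1/155 ≈ -0.0064516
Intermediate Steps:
1/(O(-41) + S(180, -2 - 7*7)) = 1/(78 - 233) = 1/(-155) = -1/155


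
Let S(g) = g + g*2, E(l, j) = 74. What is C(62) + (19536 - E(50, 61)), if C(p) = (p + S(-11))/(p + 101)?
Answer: 3172335/163 ≈ 19462.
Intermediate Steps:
S(g) = 3*g (S(g) = g + 2*g = 3*g)
C(p) = (-33 + p)/(101 + p) (C(p) = (p + 3*(-11))/(p + 101) = (p - 33)/(101 + p) = (-33 + p)/(101 + p))
C(62) + (19536 - E(50, 61)) = (-33 + 62)/(101 + 62) + (19536 - 1*74) = 29/163 + (19536 - 74) = (1/163)*29 + 19462 = 29/163 + 19462 = 3172335/163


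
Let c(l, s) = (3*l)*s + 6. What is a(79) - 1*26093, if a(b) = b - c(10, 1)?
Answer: -26050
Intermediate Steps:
c(l, s) = 6 + 3*l*s (c(l, s) = 3*l*s + 6 = 6 + 3*l*s)
a(b) = -36 + b (a(b) = b - (6 + 3*10*1) = b - (6 + 30) = b - 1*36 = b - 36 = -36 + b)
a(79) - 1*26093 = (-36 + 79) - 1*26093 = 43 - 26093 = -26050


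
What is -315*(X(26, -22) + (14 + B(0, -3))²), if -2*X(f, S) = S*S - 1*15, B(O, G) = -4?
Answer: 84735/2 ≈ 42368.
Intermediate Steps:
X(f, S) = 15/2 - S²/2 (X(f, S) = -(S*S - 1*15)/2 = -(S² - 15)/2 = -(-15 + S²)/2 = 15/2 - S²/2)
-315*(X(26, -22) + (14 + B(0, -3))²) = -315*((15/2 - ½*(-22)²) + (14 - 4)²) = -315*((15/2 - ½*484) + 10²) = -315*((15/2 - 242) + 100) = -315*(-469/2 + 100) = -315*(-269/2) = 84735/2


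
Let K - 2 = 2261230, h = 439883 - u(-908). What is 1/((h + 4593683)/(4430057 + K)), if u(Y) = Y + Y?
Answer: 608299/457762 ≈ 1.3289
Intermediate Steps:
u(Y) = 2*Y
h = 441699 (h = 439883 - 2*(-908) = 439883 - 1*(-1816) = 439883 + 1816 = 441699)
K = 2261232 (K = 2 + 2261230 = 2261232)
1/((h + 4593683)/(4430057 + K)) = 1/((441699 + 4593683)/(4430057 + 2261232)) = 1/(5035382/6691289) = 1/(5035382*(1/6691289)) = 1/(457762/608299) = 608299/457762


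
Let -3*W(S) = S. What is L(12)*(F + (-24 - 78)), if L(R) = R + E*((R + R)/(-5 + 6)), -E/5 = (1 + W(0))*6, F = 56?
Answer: 32568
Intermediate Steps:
W(S) = -S/3
E = -30 (E = -5*(1 - 1/3*0)*6 = -5*(1 + 0)*6 = -5*6 = -30)
L(R) = -59*R (L(R) = R - 30*(R + R)/(-5 + 6) = R - 30*2*R/1 = R - 30*2*R = R - 60*R = -59*R)
L(12)*(F + (-24 - 78)) = (-59*12)*(56 + (-24 - 78)) = -708*(56 - 102) = -708*(-46) = 32568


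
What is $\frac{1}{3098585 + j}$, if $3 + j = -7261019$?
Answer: $- \frac{1}{4162437} \approx -2.4024 \cdot 10^{-7}$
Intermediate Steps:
$j = -7261022$ ($j = -3 - 7261019 = -7261022$)
$\frac{1}{3098585 + j} = \frac{1}{3098585 - 7261022} = \frac{1}{-4162437} = - \frac{1}{4162437}$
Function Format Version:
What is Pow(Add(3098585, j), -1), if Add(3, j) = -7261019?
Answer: Rational(-1, 4162437) ≈ -2.4024e-7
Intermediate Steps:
j = -7261022 (j = Add(-3, -7261019) = -7261022)
Pow(Add(3098585, j), -1) = Pow(Add(3098585, -7261022), -1) = Pow(-4162437, -1) = Rational(-1, 4162437)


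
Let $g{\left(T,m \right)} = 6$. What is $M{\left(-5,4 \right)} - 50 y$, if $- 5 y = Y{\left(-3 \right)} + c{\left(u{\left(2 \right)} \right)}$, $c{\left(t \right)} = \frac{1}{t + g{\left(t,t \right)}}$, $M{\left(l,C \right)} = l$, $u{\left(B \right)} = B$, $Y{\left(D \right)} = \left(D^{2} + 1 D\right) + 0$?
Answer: $\frac{225}{4} \approx 56.25$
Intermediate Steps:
$Y{\left(D \right)} = D + D^{2}$ ($Y{\left(D \right)} = \left(D^{2} + D\right) + 0 = \left(D + D^{2}\right) + 0 = D + D^{2}$)
$c{\left(t \right)} = \frac{1}{6 + t}$ ($c{\left(t \right)} = \frac{1}{t + 6} = \frac{1}{6 + t}$)
$y = - \frac{49}{40}$ ($y = - \frac{- 3 \left(1 - 3\right) + \frac{1}{6 + 2}}{5} = - \frac{\left(-3\right) \left(-2\right) + \frac{1}{8}}{5} = - \frac{6 + \frac{1}{8}}{5} = \left(- \frac{1}{5}\right) \frac{49}{8} = - \frac{49}{40} \approx -1.225$)
$M{\left(-5,4 \right)} - 50 y = -5 - - \frac{245}{4} = -5 + \frac{245}{4} = \frac{225}{4}$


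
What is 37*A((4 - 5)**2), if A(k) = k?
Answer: 37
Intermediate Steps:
37*A((4 - 5)**2) = 37*(4 - 5)**2 = 37*(-1)**2 = 37*1 = 37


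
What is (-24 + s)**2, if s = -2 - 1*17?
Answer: 1849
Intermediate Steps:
s = -19 (s = -2 - 17 = -19)
(-24 + s)**2 = (-24 - 19)**2 = (-43)**2 = 1849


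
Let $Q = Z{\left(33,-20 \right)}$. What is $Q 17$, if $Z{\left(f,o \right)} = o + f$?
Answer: $221$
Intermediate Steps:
$Z{\left(f,o \right)} = f + o$
$Q = 13$ ($Q = 33 - 20 = 13$)
$Q 17 = 13 \cdot 17 = 221$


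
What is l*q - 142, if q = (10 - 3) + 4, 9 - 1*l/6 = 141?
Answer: -8854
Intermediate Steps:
l = -792 (l = 54 - 6*141 = 54 - 846 = -792)
q = 11 (q = 7 + 4 = 11)
l*q - 142 = -792*11 - 142 = -8712 - 142 = -8854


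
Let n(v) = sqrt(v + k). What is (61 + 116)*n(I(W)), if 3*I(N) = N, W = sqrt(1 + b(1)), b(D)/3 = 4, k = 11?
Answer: 59*sqrt(99 + 3*sqrt(13)) ≈ 618.28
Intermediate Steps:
b(D) = 12 (b(D) = 3*4 = 12)
W = sqrt(13) (W = sqrt(1 + 12) = sqrt(13) ≈ 3.6056)
I(N) = N/3
n(v) = sqrt(11 + v) (n(v) = sqrt(v + 11) = sqrt(11 + v))
(61 + 116)*n(I(W)) = (61 + 116)*sqrt(11 + sqrt(13)/3) = 177*sqrt(11 + sqrt(13)/3)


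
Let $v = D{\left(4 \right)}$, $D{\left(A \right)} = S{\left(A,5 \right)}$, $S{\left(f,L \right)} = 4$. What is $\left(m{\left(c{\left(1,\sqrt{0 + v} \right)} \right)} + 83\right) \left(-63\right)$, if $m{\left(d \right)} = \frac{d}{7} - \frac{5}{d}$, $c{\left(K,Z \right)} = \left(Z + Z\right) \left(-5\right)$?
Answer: $- \frac{20259}{4} \approx -5064.8$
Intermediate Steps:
$D{\left(A \right)} = 4$
$v = 4$
$c{\left(K,Z \right)} = - 10 Z$ ($c{\left(K,Z \right)} = 2 Z \left(-5\right) = - 10 Z$)
$m{\left(d \right)} = - \frac{5}{d} + \frac{d}{7}$ ($m{\left(d \right)} = d \frac{1}{7} - \frac{5}{d} = \frac{d}{7} - \frac{5}{d} = - \frac{5}{d} + \frac{d}{7}$)
$\left(m{\left(c{\left(1,\sqrt{0 + v} \right)} \right)} + 83\right) \left(-63\right) = \left(\left(- \frac{5}{\left(-10\right) \sqrt{0 + 4}} + \frac{\left(-10\right) \sqrt{0 + 4}}{7}\right) + 83\right) \left(-63\right) = \left(\left(- \frac{5}{\left(-10\right) \sqrt{4}} + \frac{\left(-10\right) \sqrt{4}}{7}\right) + 83\right) \left(-63\right) = \left(\left(- \frac{5}{\left(-10\right) 2} + \frac{\left(-10\right) 2}{7}\right) + 83\right) \left(-63\right) = \left(\left(- \frac{5}{-20} + \frac{1}{7} \left(-20\right)\right) + 83\right) \left(-63\right) = \left(\left(\left(-5\right) \left(- \frac{1}{20}\right) - \frac{20}{7}\right) + 83\right) \left(-63\right) = \left(\left(\frac{1}{4} - \frac{20}{7}\right) + 83\right) \left(-63\right) = \left(- \frac{73}{28} + 83\right) \left(-63\right) = \frac{2251}{28} \left(-63\right) = - \frac{20259}{4}$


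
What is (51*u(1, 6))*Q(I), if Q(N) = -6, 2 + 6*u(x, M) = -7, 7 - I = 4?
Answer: 459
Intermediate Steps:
I = 3 (I = 7 - 1*4 = 7 - 4 = 3)
u(x, M) = -3/2 (u(x, M) = -1/3 + (1/6)*(-7) = -1/3 - 7/6 = -3/2)
(51*u(1, 6))*Q(I) = (51*(-3/2))*(-6) = -153/2*(-6) = 459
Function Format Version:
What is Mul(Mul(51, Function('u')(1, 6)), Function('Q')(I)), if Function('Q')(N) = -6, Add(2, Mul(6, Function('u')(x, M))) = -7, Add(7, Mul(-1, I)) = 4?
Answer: 459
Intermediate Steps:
I = 3 (I = Add(7, Mul(-1, 4)) = Add(7, -4) = 3)
Function('u')(x, M) = Rational(-3, 2) (Function('u')(x, M) = Add(Rational(-1, 3), Mul(Rational(1, 6), -7)) = Add(Rational(-1, 3), Rational(-7, 6)) = Rational(-3, 2))
Mul(Mul(51, Function('u')(1, 6)), Function('Q')(I)) = Mul(Mul(51, Rational(-3, 2)), -6) = Mul(Rational(-153, 2), -6) = 459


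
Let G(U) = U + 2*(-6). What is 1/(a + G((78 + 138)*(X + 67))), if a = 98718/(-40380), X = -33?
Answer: 6730/49327907 ≈ 0.00013643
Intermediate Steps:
a = -16453/6730 (a = 98718*(-1/40380) = -16453/6730 ≈ -2.4447)
G(U) = -12 + U (G(U) = U - 12 = -12 + U)
1/(a + G((78 + 138)*(X + 67))) = 1/(-16453/6730 + (-12 + (78 + 138)*(-33 + 67))) = 1/(-16453/6730 + (-12 + 216*34)) = 1/(-16453/6730 + (-12 + 7344)) = 1/(-16453/6730 + 7332) = 1/(49327907/6730) = 6730/49327907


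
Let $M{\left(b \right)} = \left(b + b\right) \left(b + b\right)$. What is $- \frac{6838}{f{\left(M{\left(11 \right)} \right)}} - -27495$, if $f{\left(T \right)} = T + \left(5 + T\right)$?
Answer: $\frac{26745797}{973} \approx 27488.0$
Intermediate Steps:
$M{\left(b \right)} = 4 b^{2}$ ($M{\left(b \right)} = 2 b 2 b = 4 b^{2}$)
$f{\left(T \right)} = 5 + 2 T$
$- \frac{6838}{f{\left(M{\left(11 \right)} \right)}} - -27495 = - \frac{6838}{5 + 2 \cdot 4 \cdot 11^{2}} - -27495 = - \frac{6838}{5 + 2 \cdot 4 \cdot 121} + 27495 = - \frac{6838}{5 + 2 \cdot 484} + 27495 = - \frac{6838}{5 + 968} + 27495 = - \frac{6838}{973} + 27495 = \frac{26745797}{973}$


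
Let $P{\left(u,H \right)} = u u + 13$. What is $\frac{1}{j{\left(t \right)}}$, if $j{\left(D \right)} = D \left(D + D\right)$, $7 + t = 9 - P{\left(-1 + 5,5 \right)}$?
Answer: $\frac{1}{1458} \approx 0.00068587$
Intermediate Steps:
$P{\left(u,H \right)} = 13 + u^{2}$ ($P{\left(u,H \right)} = u^{2} + 13 = 13 + u^{2}$)
$t = -27$ ($t = -7 + \left(9 - \left(13 + \left(-1 + 5\right)^{2}\right)\right) = -7 + \left(9 - \left(13 + 4^{2}\right)\right) = -7 + \left(9 - \left(13 + 16\right)\right) = -7 + \left(9 - 29\right) = -7 - 20 = -27$)
$j{\left(D \right)} = 2 D^{2}$ ($j{\left(D \right)} = D 2 D = 2 D^{2}$)
$\frac{1}{j{\left(t \right)}} = \frac{1}{2 \left(-27\right)^{2}} = \frac{1}{2 \cdot 729} = \frac{1}{1458}$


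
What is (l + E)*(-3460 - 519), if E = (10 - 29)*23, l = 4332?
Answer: -15498205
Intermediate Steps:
E = -437 (E = -19*23 = -437)
(l + E)*(-3460 - 519) = (4332 - 437)*(-3460 - 519) = 3895*(-3979) = -15498205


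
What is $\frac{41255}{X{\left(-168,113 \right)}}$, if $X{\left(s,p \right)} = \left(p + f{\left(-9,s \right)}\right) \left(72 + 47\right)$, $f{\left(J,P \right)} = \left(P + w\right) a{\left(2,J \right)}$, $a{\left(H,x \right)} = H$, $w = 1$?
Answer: $- \frac{41255}{26299} \approx -1.5687$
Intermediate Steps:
$f{\left(J,P \right)} = 2 + 2 P$ ($f{\left(J,P \right)} = \left(P + 1\right) 2 = \left(1 + P\right) 2 = 2 + 2 P$)
$X{\left(s,p \right)} = 238 + 119 p + 238 s$ ($X{\left(s,p \right)} = \left(p + \left(2 + 2 s\right)\right) \left(72 + 47\right) = \left(2 + p + 2 s\right) 119 = 238 + 119 p + 238 s$)
$\frac{41255}{X{\left(-168,113 \right)}} = \frac{41255}{238 + 119 \cdot 113 + 238 \left(-168\right)} = \frac{41255}{238 + 13447 - 39984} = \frac{41255}{-26299} = 41255 \left(- \frac{1}{26299}\right) = - \frac{41255}{26299}$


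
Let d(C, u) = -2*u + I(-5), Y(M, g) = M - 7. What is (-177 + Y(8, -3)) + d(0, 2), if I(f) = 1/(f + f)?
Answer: -1801/10 ≈ -180.10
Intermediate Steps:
Y(M, g) = -7 + M
I(f) = 1/(2*f)
d(C, u) = -⅒ - 2*u (d(C, u) = -2*u + (½)/(-5) = -2*u + (½)*(-⅕) = -2*u - ⅒ = -⅒ - 2*u)
(-177 + Y(8, -3)) + d(0, 2) = (-177 + (-7 + 8)) + (-⅒ - 2*2) = (-177 + 1) + (-⅒ - 4) = -176 - 41/10 = -1801/10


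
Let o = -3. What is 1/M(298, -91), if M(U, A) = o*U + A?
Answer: -1/985 ≈ -0.0010152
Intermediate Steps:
M(U, A) = A - 3*U (M(U, A) = -3*U + A = A - 3*U)
1/M(298, -91) = 1/(-91 - 3*298) = 1/(-91 - 894) = 1/(-985) = -1/985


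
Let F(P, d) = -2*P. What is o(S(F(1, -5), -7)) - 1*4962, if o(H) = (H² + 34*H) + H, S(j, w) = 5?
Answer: -4762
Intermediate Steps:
o(H) = H² + 35*H
o(S(F(1, -5), -7)) - 1*4962 = 5*(35 + 5) - 1*4962 = 5*40 - 4962 = 200 - 4962 = -4762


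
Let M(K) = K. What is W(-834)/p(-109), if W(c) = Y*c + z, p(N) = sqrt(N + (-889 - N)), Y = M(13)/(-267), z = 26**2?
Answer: -63778*I*sqrt(889)/79121 ≈ -24.034*I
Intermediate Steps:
z = 676
Y = -13/267 (Y = 13/(-267) = 13*(-1/267) = -13/267 ≈ -0.048689)
p(N) = I*sqrt(889) (p(N) = sqrt(-889) = I*sqrt(889))
W(c) = 676 - 13*c/267 (W(c) = -13*c/267 + 676 = 676 - 13*c/267)
W(-834)/p(-109) = (676 - 13/267*(-834))/((I*sqrt(889))) = (676 + 3614/89)*(-I*sqrt(889)/889) = 63778*(-I*sqrt(889)/889)/89 = -63778*I*sqrt(889)/79121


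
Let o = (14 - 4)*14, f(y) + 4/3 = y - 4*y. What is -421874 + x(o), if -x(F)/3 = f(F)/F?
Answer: -14765274/35 ≈ -4.2187e+5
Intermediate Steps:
f(y) = -4/3 - 3*y (f(y) = -4/3 + (y - 4*y) = -4/3 - 3*y)
o = 140 (o = 10*14 = 140)
x(F) = -3*(-4/3 - 3*F)/F
-421874 + x(o) = -421874 + (9 + 4/140) = -421874 + (9 + 4*(1/140)) = -421874 + (9 + 1/35) = -421874 + 316/35 = -14765274/35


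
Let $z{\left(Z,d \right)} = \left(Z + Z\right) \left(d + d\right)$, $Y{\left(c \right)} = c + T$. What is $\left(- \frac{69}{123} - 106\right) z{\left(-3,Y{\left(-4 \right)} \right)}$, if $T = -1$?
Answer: $- \frac{262140}{41} \approx -6393.7$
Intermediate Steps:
$Y{\left(c \right)} = -1 + c$ ($Y{\left(c \right)} = c - 1 = -1 + c$)
$z{\left(Z,d \right)} = 4 Z d$ ($z{\left(Z,d \right)} = 2 Z 2 d = 4 Z d$)
$\left(- \frac{69}{123} - 106\right) z{\left(-3,Y{\left(-4 \right)} \right)} = \left(- \frac{69}{123} - 106\right) 4 \left(-3\right) \left(-1 - 4\right) = \left(\left(-69\right) \frac{1}{123} - 106\right) 4 \left(-3\right) \left(-5\right) = \left(- \frac{23}{41} - 106\right) 60 = \left(- \frac{4369}{41}\right) 60 = - \frac{262140}{41}$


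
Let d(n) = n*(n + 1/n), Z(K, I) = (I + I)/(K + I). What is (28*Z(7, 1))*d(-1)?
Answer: 14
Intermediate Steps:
Z(K, I) = 2*I/(I + K) (Z(K, I) = (2*I)/(I + K) = 2*I/(I + K))
(28*Z(7, 1))*d(-1) = (28*(2*1/(1 + 7)))*(1 + (-1)**2) = (28*(2*1/8))*(1 + 1) = (28*(2*1*(1/8)))*2 = (28*(1/4))*2 = 7*2 = 14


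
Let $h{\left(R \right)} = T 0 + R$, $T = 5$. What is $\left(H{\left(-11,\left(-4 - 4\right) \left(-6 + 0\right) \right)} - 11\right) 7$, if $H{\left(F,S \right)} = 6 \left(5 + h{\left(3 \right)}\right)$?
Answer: $259$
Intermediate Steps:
$h{\left(R \right)} = R$ ($h{\left(R \right)} = 5 \cdot 0 + R = 0 + R = R$)
$H{\left(F,S \right)} = 48$ ($H{\left(F,S \right)} = 6 \left(5 + 3\right) = 6 \cdot 8 = 48$)
$\left(H{\left(-11,\left(-4 - 4\right) \left(-6 + 0\right) \right)} - 11\right) 7 = \left(48 - 11\right) 7 = 37 \cdot 7 = 259$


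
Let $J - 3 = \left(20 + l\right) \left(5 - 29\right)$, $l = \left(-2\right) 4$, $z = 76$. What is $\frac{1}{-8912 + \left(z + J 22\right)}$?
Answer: $- \frac{1}{15106} \approx -6.6199 \cdot 10^{-5}$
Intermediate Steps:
$l = -8$
$J = -285$ ($J = 3 + \left(20 - 8\right) \left(5 - 29\right) = 3 + 12 \left(-24\right) = 3 - 288 = -285$)
$\frac{1}{-8912 + \left(z + J 22\right)} = \frac{1}{-8912 + \left(76 - 6270\right)} = \frac{1}{-8912 - 6194} = \frac{1}{-15106} = - \frac{1}{15106}$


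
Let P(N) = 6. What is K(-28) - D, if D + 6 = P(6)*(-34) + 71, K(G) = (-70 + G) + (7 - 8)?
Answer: 40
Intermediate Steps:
K(G) = -71 + G (K(G) = (-70 + G) - 1 = -71 + G)
D = -139 (D = -6 + (6*(-34) + 71) = -6 + (-204 + 71) = -6 - 133 = -139)
K(-28) - D = (-71 - 28) - 1*(-139) = -99 + 139 = 40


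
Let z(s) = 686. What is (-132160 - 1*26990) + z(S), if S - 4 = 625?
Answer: -158464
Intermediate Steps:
S = 629 (S = 4 + 625 = 629)
(-132160 - 1*26990) + z(S) = (-132160 - 1*26990) + 686 = (-132160 - 26990) + 686 = -159150 + 686 = -158464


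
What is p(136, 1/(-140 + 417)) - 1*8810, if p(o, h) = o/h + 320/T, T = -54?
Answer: 779114/27 ≈ 28856.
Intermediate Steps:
p(o, h) = -160/27 + o/h (p(o, h) = o/h + 320/(-54) = o/h + 320*(-1/54) = o/h - 160/27 = -160/27 + o/h)
p(136, 1/(-140 + 417)) - 1*8810 = (-160/27 + 136/(1/(-140 + 417))) - 1*8810 = (-160/27 + 136/(1/277)) - 8810 = (-160/27 + 136*277) - 8810 = (-160/27 + 37672) - 8810 = 1016984/27 - 8810 = 779114/27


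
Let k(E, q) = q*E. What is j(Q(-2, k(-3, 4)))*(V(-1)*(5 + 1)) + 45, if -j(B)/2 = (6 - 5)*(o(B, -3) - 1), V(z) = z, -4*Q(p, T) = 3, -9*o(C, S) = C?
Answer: 34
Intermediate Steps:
o(C, S) = -C/9
k(E, q) = E*q
Q(p, T) = -¾ (Q(p, T) = -¼*3 = -¾)
j(B) = 2 + 2*B/9 (j(B) = -2*(6 - 5)*(-B/9 - 1) = -2*(-1 - B/9) = 2 + 2*B/9)
j(Q(-2, k(-3, 4)))*(V(-1)*(5 + 1)) + 45 = (2 + (2/9)*(-¾))*(-(5 + 1)) + 45 = (2 - ⅙)*(-1*6) + 45 = (11/6)*(-6) + 45 = -11 + 45 = 34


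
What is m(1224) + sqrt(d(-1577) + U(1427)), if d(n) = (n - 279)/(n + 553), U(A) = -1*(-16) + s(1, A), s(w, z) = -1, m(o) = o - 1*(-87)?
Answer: 1311 + sqrt(269)/4 ≈ 1315.1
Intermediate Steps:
m(o) = 87 + o (m(o) = o + 87 = 87 + o)
U(A) = 15 (U(A) = -1*(-16) - 1 = 16 - 1 = 15)
d(n) = (-279 + n)/(553 + n)
m(1224) + sqrt(d(-1577) + U(1427)) = (87 + 1224) + sqrt((-279 - 1577)/(553 - 1577) + 15) = 1311 + sqrt(-1856/(-1024) + 15) = 1311 + sqrt(-1/1024*(-1856) + 15) = 1311 + sqrt(29/16 + 15) = 1311 + sqrt(269/16) = 1311 + sqrt(269)/4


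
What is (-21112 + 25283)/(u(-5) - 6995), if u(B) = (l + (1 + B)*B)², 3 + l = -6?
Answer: -4171/6874 ≈ -0.60678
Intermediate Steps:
l = -9 (l = -3 - 6 = -9)
u(B) = (-9 + B*(1 + B))² (u(B) = (-9 + (1 + B)*B)² = (-9 + B*(1 + B))²)
(-21112 + 25283)/(u(-5) - 6995) = (-21112 + 25283)/((-9 - 5 + (-5)²)² - 6995) = 4171/((-9 - 5 + 25)² - 6995) = 4171/(11² - 6995) = 4171/(121 - 6995) = 4171/(-6874) = 4171*(-1/6874) = -4171/6874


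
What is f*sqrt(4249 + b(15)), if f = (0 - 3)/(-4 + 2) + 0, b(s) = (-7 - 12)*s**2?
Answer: 3*I*sqrt(26)/2 ≈ 7.6485*I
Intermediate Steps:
b(s) = -19*s**2
f = 3/2 (f = -3/(-2) + 0 = -3*(-1/2) + 0 = 3/2 + 0 = 3/2 ≈ 1.5000)
f*sqrt(4249 + b(15)) = 3*sqrt(4249 - 19*15**2)/2 = 3*sqrt(4249 - 19*225)/2 = 3*sqrt(4249 - 4275)/2 = 3*sqrt(-26)/2 = 3*(I*sqrt(26))/2 = 3*I*sqrt(26)/2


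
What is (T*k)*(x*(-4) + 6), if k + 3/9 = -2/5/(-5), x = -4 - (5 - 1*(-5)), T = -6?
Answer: 2356/25 ≈ 94.240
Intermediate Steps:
x = -14 (x = -4 - (5 + 5) = -4 - 1*10 = -4 - 10 = -14)
k = -19/75 (k = -⅓ - 2/5/(-5) = -⅓ - 2*⅕*(-⅕) = -⅓ - ⅖*(-⅕) = -⅓ + 2/25 = -19/75 ≈ -0.25333)
(T*k)*(x*(-4) + 6) = (-6*(-19/75))*(-14*(-4) + 6) = 38*(56 + 6)/25 = (38/25)*62 = 2356/25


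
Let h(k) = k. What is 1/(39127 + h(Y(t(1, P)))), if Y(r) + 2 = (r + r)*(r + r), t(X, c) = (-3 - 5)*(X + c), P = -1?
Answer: 1/39125 ≈ 2.5559e-5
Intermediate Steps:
t(X, c) = -8*X - 8*c (t(X, c) = -8*(X + c) = -8*X - 8*c)
Y(r) = -2 + 4*r² (Y(r) = -2 + (r + r)*(r + r) = -2 + (2*r)*(2*r) = -2 + 4*r²)
1/(39127 + h(Y(t(1, P)))) = 1/(39127 + (-2 + 4*(-8*1 - 8*(-1))²)) = 1/(39127 + (-2 + 4*(-8 + 8)²)) = 1/(39127 + (-2 + 4*0²)) = 1/(39127 + (-2 + 4*0)) = 1/(39127 + (-2 + 0)) = 1/(39127 - 2) = 1/39125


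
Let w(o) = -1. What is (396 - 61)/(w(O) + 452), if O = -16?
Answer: 335/451 ≈ 0.74279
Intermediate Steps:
(396 - 61)/(w(O) + 452) = (396 - 61)/(-1 + 452) = 335/451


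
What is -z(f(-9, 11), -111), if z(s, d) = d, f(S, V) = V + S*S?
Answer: 111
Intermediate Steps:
f(S, V) = V + S²
-z(f(-9, 11), -111) = -1*(-111) = 111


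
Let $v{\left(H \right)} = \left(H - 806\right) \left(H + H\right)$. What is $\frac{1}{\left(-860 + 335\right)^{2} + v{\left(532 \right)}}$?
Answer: $- \frac{1}{15911} \approx -6.285 \cdot 10^{-5}$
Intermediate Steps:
$v{\left(H \right)} = 2 H \left(-806 + H\right)$ ($v{\left(H \right)} = \left(-806 + H\right) 2 H = 2 H \left(-806 + H\right)$)
$\frac{1}{\left(-860 + 335\right)^{2} + v{\left(532 \right)}} = \frac{1}{\left(-860 + 335\right)^{2} + 2 \cdot 532 \left(-806 + 532\right)} = \frac{1}{\left(-525\right)^{2} + 2 \cdot 532 \left(-274\right)} = \frac{1}{275625 - 291536} = \frac{1}{-15911} = - \frac{1}{15911}$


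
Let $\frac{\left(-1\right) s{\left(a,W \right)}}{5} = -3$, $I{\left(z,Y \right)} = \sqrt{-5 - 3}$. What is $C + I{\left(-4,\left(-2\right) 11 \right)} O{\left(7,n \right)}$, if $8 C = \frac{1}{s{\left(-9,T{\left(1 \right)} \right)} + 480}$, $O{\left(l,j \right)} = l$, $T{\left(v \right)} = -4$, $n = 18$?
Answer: $\frac{1}{3960} + 14 i \sqrt{2} \approx 0.00025253 + 19.799 i$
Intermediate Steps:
$I{\left(z,Y \right)} = 2 i \sqrt{2}$ ($I{\left(z,Y \right)} = \sqrt{-8} = 2 i \sqrt{2}$)
$s{\left(a,W \right)} = 15$ ($s{\left(a,W \right)} = \left(-5\right) \left(-3\right) = 15$)
$C = \frac{1}{3960}$ ($C = \frac{1}{8 \left(15 + 480\right)} = \frac{1}{8 \cdot 495} = \frac{1}{8} \cdot \frac{1}{495} = \frac{1}{3960} \approx 0.00025253$)
$C + I{\left(-4,\left(-2\right) 11 \right)} O{\left(7,n \right)} = \frac{1}{3960} + 2 i \sqrt{2} \cdot 7 = \frac{1}{3960} + 14 i \sqrt{2}$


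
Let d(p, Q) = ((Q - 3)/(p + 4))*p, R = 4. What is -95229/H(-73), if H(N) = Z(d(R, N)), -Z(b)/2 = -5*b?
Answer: 95229/380 ≈ 250.60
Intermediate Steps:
d(p, Q) = p*(-3 + Q)/(4 + p) (d(p, Q) = ((-3 + Q)/(4 + p))*p = p*(-3 + Q)/(4 + p))
Z(b) = 10*b (Z(b) = -(-10)*b = 10*b)
H(N) = -15 + 5*N (H(N) = 10*(4*(-3 + N)/(4 + 4)) = 10*(4*(-3 + N)/8) = 10*(4*(⅛)*(-3 + N)) = 10*(-3/2 + N/2) = -15 + 5*N)
-95229/H(-73) = -95229/(-15 + 5*(-73)) = -95229/(-15 - 365) = -95229/(-380) = -95229*(-1/380) = 95229/380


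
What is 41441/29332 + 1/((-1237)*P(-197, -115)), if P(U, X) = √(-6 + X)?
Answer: 41441/29332 + I/13607 ≈ 1.4128 + 7.3492e-5*I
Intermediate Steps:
41441/29332 + 1/((-1237)*P(-197, -115)) = 41441/29332 + 1/((-1237)*(√(-6 - 115))) = 41441*(1/29332) - (-I/11)/1237 = 41441/29332 - (-I/11)/1237 = 41441/29332 - (-1)*I/13607 = 41441/29332 + I/13607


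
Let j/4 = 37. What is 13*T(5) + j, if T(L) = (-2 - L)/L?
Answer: 649/5 ≈ 129.80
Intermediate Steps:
j = 148 (j = 4*37 = 148)
T(L) = (-2 - L)/L
13*T(5) + j = 13*((-2 - 1*5)/5) + 148 = 13*((-2 - 5)/5) + 148 = 13*((⅕)*(-7)) + 148 = 13*(-7/5) + 148 = -91/5 + 148 = 649/5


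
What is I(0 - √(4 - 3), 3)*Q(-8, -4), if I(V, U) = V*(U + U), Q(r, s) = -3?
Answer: 18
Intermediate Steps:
I(V, U) = 2*U*V (I(V, U) = V*(2*U) = 2*U*V)
I(0 - √(4 - 3), 3)*Q(-8, -4) = (2*3*(0 - √(4 - 3)))*(-3) = (2*3*(0 - √1))*(-3) = (2*3*(0 - 1*1))*(-3) = (2*3*(0 - 1))*(-3) = (2*3*(-1))*(-3) = -6*(-3) = 18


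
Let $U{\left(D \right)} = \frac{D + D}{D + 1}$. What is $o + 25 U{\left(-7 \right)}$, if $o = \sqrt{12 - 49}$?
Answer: $\frac{175}{3} + i \sqrt{37} \approx 58.333 + 6.0828 i$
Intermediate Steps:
$U{\left(D \right)} = \frac{2 D}{1 + D}$
$o = i \sqrt{37}$ ($o = \sqrt{-37} = i \sqrt{37} \approx 6.0828 i$)
$o + 25 U{\left(-7 \right)} = i \sqrt{37} + 25 \cdot 2 \left(-7\right) \frac{1}{1 - 7} = i \sqrt{37} + 25 \cdot 2 \left(-7\right) \frac{1}{-6} = i \sqrt{37} + 25 \cdot 2 \left(-7\right) \left(- \frac{1}{6}\right) = i \sqrt{37} + 25 \cdot \frac{7}{3} = i \sqrt{37} + \frac{175}{3} = \frac{175}{3} + i \sqrt{37}$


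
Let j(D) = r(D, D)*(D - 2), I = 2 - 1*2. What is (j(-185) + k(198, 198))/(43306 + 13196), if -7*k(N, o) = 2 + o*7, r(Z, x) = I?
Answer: -694/197757 ≈ -0.0035094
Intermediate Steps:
I = 0 (I = 2 - 2 = 0)
r(Z, x) = 0
k(N, o) = -2/7 - o (k(N, o) = -(2 + o*7)/7 = -(2 + 7*o)/7 = -2/7 - o)
j(D) = 0 (j(D) = 0*(D - 2) = 0*(-2 + D) = 0)
(j(-185) + k(198, 198))/(43306 + 13196) = (0 + (-2/7 - 1*198))/(43306 + 13196) = (0 + (-2/7 - 198))/56502 = (0 - 1388/7)*(1/56502) = -1388/7*1/56502 = -694/197757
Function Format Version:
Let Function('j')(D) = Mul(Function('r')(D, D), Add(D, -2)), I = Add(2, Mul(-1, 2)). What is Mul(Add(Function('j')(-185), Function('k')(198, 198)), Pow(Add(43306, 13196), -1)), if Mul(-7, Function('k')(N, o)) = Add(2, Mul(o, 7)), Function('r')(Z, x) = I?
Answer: Rational(-694, 197757) ≈ -0.0035094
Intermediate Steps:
I = 0 (I = Add(2, -2) = 0)
Function('r')(Z, x) = 0
Function('k')(N, o) = Add(Rational(-2, 7), Mul(-1, o)) (Function('k')(N, o) = Mul(Rational(-1, 7), Add(2, Mul(o, 7))) = Mul(Rational(-1, 7), Add(2, Mul(7, o))) = Add(Rational(-2, 7), Mul(-1, o)))
Function('j')(D) = 0 (Function('j')(D) = Mul(0, Add(D, -2)) = Mul(0, Add(-2, D)) = 0)
Mul(Add(Function('j')(-185), Function('k')(198, 198)), Pow(Add(43306, 13196), -1)) = Mul(Add(0, Add(Rational(-2, 7), Mul(-1, 198))), Pow(Add(43306, 13196), -1)) = Mul(Add(0, Add(Rational(-2, 7), -198)), Pow(56502, -1)) = Mul(Add(0, Rational(-1388, 7)), Rational(1, 56502)) = Mul(Rational(-1388, 7), Rational(1, 56502)) = Rational(-694, 197757)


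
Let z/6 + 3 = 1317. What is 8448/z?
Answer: 704/657 ≈ 1.0715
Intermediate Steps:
z = 7884 (z = -18 + 6*1317 = -18 + 7902 = 7884)
8448/z = 8448/7884 = 8448*(1/7884) = 704/657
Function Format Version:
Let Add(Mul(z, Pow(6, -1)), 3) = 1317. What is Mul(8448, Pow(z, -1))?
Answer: Rational(704, 657) ≈ 1.0715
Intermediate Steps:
z = 7884 (z = Add(-18, Mul(6, 1317)) = Add(-18, 7902) = 7884)
Mul(8448, Pow(z, -1)) = Mul(8448, Pow(7884, -1)) = Mul(8448, Rational(1, 7884)) = Rational(704, 657)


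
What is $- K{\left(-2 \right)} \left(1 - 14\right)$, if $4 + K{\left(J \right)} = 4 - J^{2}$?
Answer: $-52$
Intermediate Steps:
$K{\left(J \right)} = - J^{2}$ ($K{\left(J \right)} = -4 - \left(-4 + J^{2}\right) = - J^{2}$)
$- K{\left(-2 \right)} \left(1 - 14\right) = - - \left(-2\right)^{2} \left(1 - 14\right) = - \left(-1\right) 4 \left(-13\right) = - \left(-4\right) \left(-13\right) = \left(-1\right) 52 = -52$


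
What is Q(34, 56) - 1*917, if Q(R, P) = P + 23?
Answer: -838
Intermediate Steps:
Q(R, P) = 23 + P
Q(34, 56) - 1*917 = (23 + 56) - 1*917 = 79 - 917 = -838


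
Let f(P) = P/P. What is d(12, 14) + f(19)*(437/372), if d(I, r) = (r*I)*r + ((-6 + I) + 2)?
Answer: 878357/372 ≈ 2361.2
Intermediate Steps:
d(I, r) = -4 + I + I*r**2 (d(I, r) = (I*r)*r + (-4 + I) = I*r**2 + (-4 + I) = -4 + I + I*r**2)
f(P) = 1
d(12, 14) + f(19)*(437/372) = (-4 + 12 + 12*14**2) + 1*(437/372) = (-4 + 12 + 12*196) + 1*(437*(1/372)) = (-4 + 12 + 2352) + 1*(437/372) = 2360 + 437/372 = 878357/372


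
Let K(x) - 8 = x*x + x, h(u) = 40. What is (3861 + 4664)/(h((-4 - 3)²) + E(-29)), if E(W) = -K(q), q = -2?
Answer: 1705/6 ≈ 284.17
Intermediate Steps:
K(x) = 8 + x + x² (K(x) = 8 + (x*x + x) = 8 + (x² + x) = 8 + (x + x²) = 8 + x + x²)
E(W) = -10 (E(W) = -(8 - 2 + (-2)²) = -(8 - 2 + 4) = -1*10 = -10)
(3861 + 4664)/(h((-4 - 3)²) + E(-29)) = (3861 + 4664)/(40 - 10) = 8525/30 = 8525*(1/30) = 1705/6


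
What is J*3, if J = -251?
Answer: -753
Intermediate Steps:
J*3 = -251*3 = -753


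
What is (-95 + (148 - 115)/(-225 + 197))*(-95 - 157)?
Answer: 24237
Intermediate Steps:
(-95 + (148 - 115)/(-225 + 197))*(-95 - 157) = (-95 + 33/(-28))*(-252) = (-95 + 33*(-1/28))*(-252) = (-95 - 33/28)*(-252) = -2693/28*(-252) = 24237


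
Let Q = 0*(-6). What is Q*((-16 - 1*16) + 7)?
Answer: 0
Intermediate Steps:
Q = 0
Q*((-16 - 1*16) + 7) = 0*((-16 - 1*16) + 7) = 0*((-16 - 16) + 7) = 0*(-32 + 7) = 0*(-25) = 0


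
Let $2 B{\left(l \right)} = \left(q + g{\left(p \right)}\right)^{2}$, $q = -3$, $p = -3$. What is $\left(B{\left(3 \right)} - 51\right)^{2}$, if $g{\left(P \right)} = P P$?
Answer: $1089$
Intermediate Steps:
$g{\left(P \right)} = P^{2}$
$B{\left(l \right)} = 18$ ($B{\left(l \right)} = \frac{\left(-3 + \left(-3\right)^{2}\right)^{2}}{2} = \frac{\left(-3 + 9\right)^{2}}{2} = \frac{6^{2}}{2} = \frac{1}{2} \cdot 36 = 18$)
$\left(B{\left(3 \right)} - 51\right)^{2} = \left(18 - 51\right)^{2} = \left(-33\right)^{2} = 1089$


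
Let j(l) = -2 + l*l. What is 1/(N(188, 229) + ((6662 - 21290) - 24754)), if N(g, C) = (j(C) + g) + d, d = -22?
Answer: 1/13223 ≈ 7.5626e-5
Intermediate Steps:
j(l) = -2 + l²
N(g, C) = -24 + g + C² (N(g, C) = ((-2 + C²) + g) - 22 = (-2 + g + C²) - 22 = -24 + g + C²)
1/(N(188, 229) + ((6662 - 21290) - 24754)) = 1/((-24 + 188 + 229²) + ((6662 - 21290) - 24754)) = 1/((-24 + 188 + 52441) + (-14628 - 24754)) = 1/(52605 - 39382) = 1/13223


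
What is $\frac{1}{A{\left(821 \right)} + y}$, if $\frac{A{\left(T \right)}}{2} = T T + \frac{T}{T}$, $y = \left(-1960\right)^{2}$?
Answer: $\frac{1}{5189684} \approx 1.9269 \cdot 10^{-7}$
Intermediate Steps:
$y = 3841600$
$A{\left(T \right)} = 2 + 2 T^{2}$ ($A{\left(T \right)} = 2 \left(T T + \frac{T}{T}\right) = 2 \left(T^{2} + 1\right) = 2 \left(1 + T^{2}\right) = 2 + 2 T^{2}$)
$\frac{1}{A{\left(821 \right)} + y} = \frac{1}{\left(2 + 2 \cdot 821^{2}\right) + 3841600} = \frac{1}{\left(2 + 2 \cdot 674041\right) + 3841600} = \frac{1}{\left(2 + 1348082\right) + 3841600} = \frac{1}{1348084 + 3841600} = \frac{1}{5189684}$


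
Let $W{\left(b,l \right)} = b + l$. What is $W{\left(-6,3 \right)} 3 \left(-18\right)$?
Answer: $162$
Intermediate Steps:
$W{\left(-6,3 \right)} 3 \left(-18\right) = \left(-6 + 3\right) 3 \left(-18\right) = \left(-3\right) 3 \left(-18\right) = \left(-9\right) \left(-18\right) = 162$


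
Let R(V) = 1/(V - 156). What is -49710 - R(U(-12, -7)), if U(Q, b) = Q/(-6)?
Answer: -7655339/154 ≈ -49710.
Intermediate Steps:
U(Q, b) = -Q/6 (U(Q, b) = Q*(-1/6) = -Q/6)
R(V) = 1/(-156 + V)
-49710 - R(U(-12, -7)) = -49710 - 1/(-156 - 1/6*(-12)) = -49710 - 1/(-156 + 2) = -49710 - 1/(-154) = -49710 - 1*(-1/154) = -49710 + 1/154 = -7655339/154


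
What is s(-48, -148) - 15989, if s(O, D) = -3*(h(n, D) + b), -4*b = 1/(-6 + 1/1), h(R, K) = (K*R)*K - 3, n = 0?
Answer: -319603/20 ≈ -15980.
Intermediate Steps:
h(R, K) = -3 + R*K² (h(R, K) = R*K² - 3 = -3 + R*K²)
b = 1/20 (b = -1/(4*(-6 + 1/1)) = -1/(4*(-6 + 1)) = -¼/(-5) = -¼*(-⅕) = 1/20 ≈ 0.050000)
s(O, D) = 177/20 (s(O, D) = -3*((-3 + 0*D²) + 1/20) = -3*((-3 + 0) + 1/20) = -3*(-3 + 1/20) = -3*(-59/20) = 177/20)
s(-48, -148) - 15989 = 177/20 - 15989 = -319603/20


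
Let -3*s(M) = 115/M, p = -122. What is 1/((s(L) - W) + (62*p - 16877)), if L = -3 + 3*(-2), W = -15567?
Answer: -27/239483 ≈ -0.00011274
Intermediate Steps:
L = -9 (L = -3 - 6 = -9)
s(M) = -115/(3*M)
1/((s(L) - W) + (62*p - 16877)) = 1/((-115/3/(-9) - 1*(-15567)) + (62*(-122) - 16877)) = 1/((-115/3*(-⅑) + 15567) + (-7564 - 16877)) = 1/((115/27 + 15567) - 24441) = 1/(420424/27 - 24441) = 1/(-239483/27) = -27/239483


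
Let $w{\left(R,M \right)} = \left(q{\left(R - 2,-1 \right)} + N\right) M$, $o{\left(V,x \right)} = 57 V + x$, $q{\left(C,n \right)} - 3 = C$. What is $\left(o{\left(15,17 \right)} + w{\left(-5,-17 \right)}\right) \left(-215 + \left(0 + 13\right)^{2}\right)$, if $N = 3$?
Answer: $-40894$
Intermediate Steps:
$q{\left(C,n \right)} = 3 + C$
$o{\left(V,x \right)} = x + 57 V$
$w{\left(R,M \right)} = M \left(4 + R\right)$ ($w{\left(R,M \right)} = \left(\left(3 + \left(R - 2\right)\right) + 3\right) M = \left(\left(3 + \left(-2 + R\right)\right) + 3\right) M = \left(\left(1 + R\right) + 3\right) M = \left(4 + R\right) M = M \left(4 + R\right)$)
$\left(o{\left(15,17 \right)} + w{\left(-5,-17 \right)}\right) \left(-215 + \left(0 + 13\right)^{2}\right) = \left(\left(17 + 57 \cdot 15\right) - 17 \left(4 - 5\right)\right) \left(-215 + \left(0 + 13\right)^{2}\right) = \left(\left(17 + 855\right) - -17\right) \left(-215 + 13^{2}\right) = \left(872 + 17\right) \left(-215 + 169\right) = 889 \left(-46\right) = -40894$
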